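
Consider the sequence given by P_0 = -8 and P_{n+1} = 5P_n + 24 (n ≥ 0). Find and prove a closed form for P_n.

Claim: P_n = -2·5^n − 6.

Base case: P_0 = -8, and -2·5^0 − 6 = -2 − 6 = -8.
Assume P_k = -2·5^k − 6 for some k ≥ 0.
Then P_{k+1} = 5P_k + 24 = 5·(-2·5^k − 6) + 24 = -10·5^k − 30 + 24 = -2·5^{k+1} − 6.
By induction, P_n = -2·5^n − 6 for all n ≥ 0.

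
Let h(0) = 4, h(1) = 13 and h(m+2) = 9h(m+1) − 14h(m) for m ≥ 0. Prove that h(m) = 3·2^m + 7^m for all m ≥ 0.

Base cases: h(0) = 4 and 3·2^0 + 7^0 = 4; h(1) = 13 and 3·2^1 + 7^1 = 13.
Assume h(j) = 3·2^j + 7^j for all 0 ≤ j ≤ k, where k ≥ 1.
Then h(k+1) = 9h(k) − 14h(k−1) = 9·(3·2^k + 7^k) − 14·(3·2^{k−1} + 7^{k−1}) = 3·(9·2 − 14)2^{k−1} + (9·7 − 14)7^{k−1} = 12·2^{k−1} + 49·7^{k−1} = 3·2^{k+1} + 7^{k+1}.
Hence h(m) = 3·2^m + 7^m for every m ≥ 0, by strong induction.

h(m) = 3·2^m + 7^m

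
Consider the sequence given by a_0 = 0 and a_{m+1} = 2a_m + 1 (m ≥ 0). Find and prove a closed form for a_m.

Claim: a_m = 2^m − 1.

Base case: a_0 = 0, and 2^0 − 1 = 1 − 1 = 0.
Assume a_r = 2^r − 1 for some r ≥ 0.
Then a_{r+1} = 2a_r + 1 = 2·(2^r − 1) + 1 = 2^{r+1} − 2 + 1 = 2^{r+1} − 1.
This completes the inductive step, so a_m = 2^m − 1 for all m ≥ 0.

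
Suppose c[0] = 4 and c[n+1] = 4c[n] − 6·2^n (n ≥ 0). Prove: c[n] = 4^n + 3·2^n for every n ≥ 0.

Base case: c[0] = 4, and 4^0 + 3·2^0 = 1 + 3 = 4.
Assume c[m] = 4^m + 3·2^m for some m ≥ 0.
Then c[m+1] = 4c[m] − 6·2^m = 4·(4^m + 3·2^m) − 6·2^m = 4^{m+1} + 12·2^m − 6·2^m = 4^{m+1} + 6·2^m = 4^{m+1} + 3·2^{m+1}.
By induction, c[n] = 4^n + 3·2^n for all n ≥ 0.

c[n] = 4^n + 3·2^n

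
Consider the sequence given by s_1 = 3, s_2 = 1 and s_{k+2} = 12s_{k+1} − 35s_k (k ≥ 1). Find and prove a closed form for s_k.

Claim: s_k = 2·5^k − 7^k.

Base cases: s_1 = 3 and 2·5^1 − 7^1 = 3; s_2 = 1 and 2·5^2 − 7^2 = 1.
Assume s_j = 2·5^j − 7^j for all 1 ≤ j ≤ m, where m ≥ 2.
Then s_{m+1} = 12s_m − 35s_{m−1} = 12·(2·5^m − 7^m) − 35·(2·5^{m−1} − 7^{m−1}) = 2·(12·5 − 35)5^{m−1} − (12·7 − 35)7^{m−1} = 50·5^{m−1} − 49·7^{m−1} = 2·5^{m+1} − 7^{m+1}.
By strong induction, s_k = 2·5^k − 7^k for all k ≥ 1.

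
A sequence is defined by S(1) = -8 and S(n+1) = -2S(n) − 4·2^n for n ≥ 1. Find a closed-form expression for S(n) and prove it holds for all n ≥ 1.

Claim: S(n) = 3·(-2)^n − 2^n.

Base case: S(1) = -8, and 3·(-2)^1 − 2^1 = -6 − 2 = -8.
Assume S(k) = 3·(-2)^k − 2^k for some k ≥ 1.
Then S(k+1) = -2S(k) − 4·2^k = -2·(3·(-2)^k − 2^k) − 4·2^k = 3·(-2)^{k+1} + 2·2^k − 4·2^k = 3·(-2)^{k+1} − 2·2^k = 3·(-2)^{k+1} − 2^{k+1}.
By induction, S(n) = 3·(-2)^n − 2^n for all n ≥ 1.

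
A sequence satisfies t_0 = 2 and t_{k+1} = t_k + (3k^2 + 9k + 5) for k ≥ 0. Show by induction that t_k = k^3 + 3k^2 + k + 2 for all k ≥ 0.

Base case: t_0 = 2, and 0^3 + 3·0^2 + 0 + 2 = 2.
Assume t_m = m^3 + 3m^2 + m + 2.
Then t_{m+1} = t_m + (3m^2 + 9m + 5) = (m^3 + 3m^2 + m + 2) + (3m^2 + 9m + 5) = m^3 + 6m^2 + 10m + 7,
and (m+1)^3 + 3·(m+1)^2 + (m+1) + 2 = m^3 + 6m^2 + 10m + 7.
By induction, t_k = k^3 + 3k^2 + k + 2 for all k ≥ 0.

t_k = k^3 + 3k^2 + k + 2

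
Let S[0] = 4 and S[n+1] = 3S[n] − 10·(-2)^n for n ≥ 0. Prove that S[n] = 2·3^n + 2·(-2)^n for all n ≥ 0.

Base case: S[0] = 4, and 2·3^0 + 2·(-2)^0 = 2 + 2 = 4.
Assume S[m] = 2·3^m + 2·(-2)^m for some m ≥ 0.
Then S[m+1] = 3S[m] − 10·(-2)^m = 3·(2·3^m + 2·(-2)^m) − 10·(-2)^m = 2·3^{m+1} + 6·(-2)^m − 10·(-2)^m = 2·3^{m+1} − 4·(-2)^m = 2·3^{m+1} + 2·(-2)^{m+1}.
By induction, S[n] = 2·3^n + 2·(-2)^n for all n ≥ 0.

S[n] = 2·3^n + 2·(-2)^n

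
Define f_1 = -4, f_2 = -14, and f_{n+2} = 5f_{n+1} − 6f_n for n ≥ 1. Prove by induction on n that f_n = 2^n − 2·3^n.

Base cases: f_1 = -4 and 2^1 − 2·3^1 = -4; f_2 = -14 and 2^2 − 2·3^2 = -14.
Assume f_j = 2^j − 2·3^j for all 1 ≤ j ≤ r, where r ≥ 2.
Then f_{r+1} = 5f_r − 6f_{r−1} = 5·(2^r − 2·3^r) − 6·(2^{r−1} − 2·3^{r−1}) = (5·2 − 6)2^{r−1} − 2·(5·3 − 6)3^{r−1} = 4·2^{r−1} − 18·3^{r−1} = 2^{r+1} − 2·3^{r+1}.
This completes the inductive step, so f_n = 2^n − 2·3^n for all n ≥ 1.

f_n = 2^n − 2·3^n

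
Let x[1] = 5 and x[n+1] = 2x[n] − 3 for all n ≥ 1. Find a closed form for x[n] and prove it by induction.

Claim: x[n] = 2^n + 3.

Base case: x[1] = 5, and 2^1 + 3 = 2 + 3 = 5.
Assume x[j] = 2^j + 3 for some j ≥ 1.
Then x[j+1] = 2x[j] − 3 = 2·(2^j + 3) − 3 = 2^{j+1} + 6 − 3 = 2^{j+1} + 3.
By induction, x[n] = 2^n + 3 for all n ≥ 1.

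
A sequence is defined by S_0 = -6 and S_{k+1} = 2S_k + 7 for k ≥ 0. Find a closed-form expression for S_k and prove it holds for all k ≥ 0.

Claim: S_k = 2^k − 7.

Base case: S_0 = -6, and 2^0 − 7 = 1 − 7 = -6.
Assume S_j = 2^j − 7 for some j ≥ 0.
Then S_{j+1} = 2S_j + 7 = 2·(2^j − 7) + 7 = 2^{j+1} − 14 + 7 = 2^{j+1} − 7.
This completes the inductive step, so S_k = 2^k − 7 for all k ≥ 0.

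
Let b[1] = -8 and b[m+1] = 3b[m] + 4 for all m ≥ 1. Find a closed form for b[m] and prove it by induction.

Claim: b[m] = -2·3^m − 2.

Base case: b[1] = -8, and -2·3^1 − 2 = -6 − 2 = -8.
Assume b[k] = -2·3^k − 2 for some k ≥ 1.
Then b[k+1] = 3b[k] + 4 = 3·(-2·3^k − 2) + 4 = -6·3^k − 6 + 4 = -2·3^{k+1} − 2.
By induction, b[m] = -2·3^m − 2 for all m ≥ 1.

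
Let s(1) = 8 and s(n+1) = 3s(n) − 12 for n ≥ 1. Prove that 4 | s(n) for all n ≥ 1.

Base case: s(1) = 8 = 4·2, so 4 | s(1).
Assume 4 | s(m), so s(m) = 4t for some integer t.
Then s(m+1) = 3s(m) − 12 = 3·(4t) − 12 = 4(3t − 3), so 4 | s(m+1).
This completes the inductive step, so 4 | s(n) for all n ≥ 1.

4 | s(n)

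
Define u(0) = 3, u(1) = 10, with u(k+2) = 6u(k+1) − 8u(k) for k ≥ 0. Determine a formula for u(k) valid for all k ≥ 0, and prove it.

Claim: u(k) = 2·4^k + 2^k.

Base cases: u(0) = 3 and 2·4^0 + 2^0 = 3; u(1) = 10 and 2·4^1 + 2^1 = 10.
Assume u(j) = 2·4^j + 2^j for all 0 ≤ j ≤ r, where r ≥ 1.
Then u(r+1) = 6u(r) − 8u(r−1) = 6·(2·4^r + 2^r) − 8·(2·4^{r−1} + 2^{r−1}) = 2·(6·4 − 8)4^{r−1} + (6·2 − 8)2^{r−1} = 32·4^{r−1} + 4·2^{r−1} = 2·4^{r+1} + 2^{r+1}.
By strong induction, u(k) = 2·4^k + 2^k for all k ≥ 0.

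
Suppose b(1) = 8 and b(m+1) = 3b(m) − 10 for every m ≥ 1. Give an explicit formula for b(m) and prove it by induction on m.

Claim: b(m) = 3^m + 5.

Base case: b(1) = 8, and 3^1 + 5 = 3 + 5 = 8.
Assume b(k) = 3^k + 5 for some k ≥ 1.
Then b(k+1) = 3b(k) − 10 = 3·(3^k + 5) − 10 = 3^{k+1} + 15 − 10 = 3^{k+1} + 5.
By induction, b(m) = 3^m + 5 for all m ≥ 1.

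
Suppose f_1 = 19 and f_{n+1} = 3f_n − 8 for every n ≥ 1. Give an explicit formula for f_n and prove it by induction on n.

Claim: f_n = 5·3^n + 4.

Base case: f_1 = 19, and 5·3^1 + 4 = 15 + 4 = 19.
Assume f_m = 5·3^m + 4 for some m ≥ 1.
Then f_{m+1} = 3f_m − 8 = 3·(5·3^m + 4) − 8 = 15·3^m + 12 − 8 = 5·3^{m+1} + 4.
By induction, f_n = 5·3^n + 4 for all n ≥ 1.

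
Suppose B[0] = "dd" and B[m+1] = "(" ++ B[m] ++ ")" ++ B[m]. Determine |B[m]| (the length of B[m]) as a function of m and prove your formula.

Claim: |B[m]| = 2^{m+2} − 2.

Base case: |B[0]| = 2, and 2^{0+2} − 2 = 2.
Assume |B[k]| = 2^{k+2} − 2.
Then |B[k+1]| = 1 + |B[k]| + 1 + |B[k]| = 2|B[k]| + 2 = 2(2^{k+2} − 2) + 2 = 2^{k+3} − 4 + 2 = 2^{k+3} − 2.
This completes the inductive step, so |B[m]| = 2^{m+2} − 2 for all m ≥ 0.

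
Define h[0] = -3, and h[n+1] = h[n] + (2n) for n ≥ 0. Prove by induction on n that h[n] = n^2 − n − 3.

Base case: h[0] = -3, and 0^2 − 0 − 3 = -3.
Assume h[r] = r^2 − r − 3.
Then h[r+1] = h[r] + (2r) = (r^2 − r − 3) + (2r) = r^2 + r − 3,
and (r+1)^2 − (r+1) − 3 = r^2 + r − 3.
This completes the inductive step, so h[n] = n^2 − n − 3 for all n ≥ 0.

h[n] = n^2 − n − 3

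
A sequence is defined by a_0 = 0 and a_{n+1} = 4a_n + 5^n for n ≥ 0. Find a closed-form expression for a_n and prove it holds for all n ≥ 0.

Claim: a_n = -4^n + 5^n.

Base case: a_0 = 0, and -4^0 + 5^0 = -1 + 1 = 0.
Assume a_m = -4^m + 5^m for some m ≥ 0.
Then a_{m+1} = 4a_m + 5^m = 4·(-4^m + 5^m) + 5^m = -4^{m+1} + 4·5^m + 5^m = -4^{m+1} + 5·5^m = -4^{m+1} + 5^{m+1}.
So the formula holds for m+1, and by induction a_n = -4^n + 5^n for all n ≥ 0.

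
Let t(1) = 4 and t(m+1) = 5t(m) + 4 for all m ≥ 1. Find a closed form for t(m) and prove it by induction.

Claim: t(m) = 5^m − 1.

Base case: t(1) = 4, and 5^1 − 1 = 5 − 1 = 4.
Assume t(r) = 5^r − 1 for some r ≥ 1.
Then t(r+1) = 5t(r) + 4 = 5·(5^r − 1) + 4 = 5^{r+1} − 5 + 4 = 5^{r+1} − 1.
This completes the inductive step, so t(m) = 5^m − 1 for all m ≥ 1.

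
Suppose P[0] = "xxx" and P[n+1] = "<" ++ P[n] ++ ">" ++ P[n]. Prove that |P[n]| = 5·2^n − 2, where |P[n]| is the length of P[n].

Base case: |P[0]| = 3, and 5·2^0 − 2 = 3.
Assume |P[m]| = 5·2^m − 2.
Then |P[m+1]| = 1 + |P[m]| + 1 + |P[m]| = 2|P[m]| + 2 = 2(5·2^m − 2) + 2 = 5·2^{m+1} − 4 + 2 = 5·2^{m+1} − 2.
Hence |P[n]| = 5·2^n − 2 for every n ≥ 0, by induction.

|P[n]| = 5·2^n − 2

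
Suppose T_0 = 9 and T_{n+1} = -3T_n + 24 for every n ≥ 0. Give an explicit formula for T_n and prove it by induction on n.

Claim: T_n = 3·(-3)^n + 6.

Base case: T_0 = 9, and 3·(-3)^0 + 6 = 3 + 6 = 9.
Assume T_k = 3·(-3)^k + 6 for some k ≥ 0.
Then T_{k+1} = -3T_k + 24 = -3·(3·(-3)^k + 6) + 24 = -9·(-3)^k − 18 + 24 = 3·(-3)^{k+1} + 6.
Hence T_n = 3·(-3)^n + 6 for every n ≥ 0, by induction.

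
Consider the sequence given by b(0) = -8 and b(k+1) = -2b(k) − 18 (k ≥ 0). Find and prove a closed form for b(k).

Claim: b(k) = -2·(-2)^k − 6.

Base case: b(0) = -8, and -2·(-2)^0 − 6 = -2 − 6 = -8.
Assume b(j) = -2·(-2)^j − 6 for some j ≥ 0.
Then b(j+1) = -2b(j) − 18 = -2·(-2·(-2)^j − 6) − 18 = 4·(-2)^j + 12 − 18 = -2·(-2)^{j+1} − 6.
Hence b(k) = -2·(-2)^k − 6 for every k ≥ 0, by induction.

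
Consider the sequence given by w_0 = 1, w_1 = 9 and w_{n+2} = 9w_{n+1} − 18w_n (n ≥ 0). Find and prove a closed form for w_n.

Claim: w_n = -3^n + 2·6^n.

Base cases: w_0 = 1 and -3^0 + 2·6^0 = 1; w_1 = 9 and -3^1 + 2·6^1 = 9.
Assume w_i = -3^i + 2·6^i for all 0 ≤ i ≤ j, where j ≥ 1.
Then w_{j+1} = 9w_j − 18w_{j−1} = 9·(-3^j + 2·6^j) − 18·(-3^{j−1} + 2·6^{j−1}) = -(9·3 − 18)3^{j−1} + 2·(9·6 − 18)6^{j−1} = -9·3^{j−1} + 72·6^{j−1} = -3^{j+1} + 2·6^{j+1}.
This completes the inductive step, so w_n = -3^n + 2·6^n for all n ≥ 0.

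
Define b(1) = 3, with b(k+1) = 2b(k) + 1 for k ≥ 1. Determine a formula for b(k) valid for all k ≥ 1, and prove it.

Claim: b(k) = 2^{k+1} − 1.

Base case: b(1) = 3, and 2^{1+1} − 1 = 4 − 1 = 3.
Assume b(r) = 2^{r+1} − 1 for some r ≥ 1.
Then b(r+1) = 2b(r) + 1 = 2·(2^{r+1} − 1) + 1 = 2^{r+2} − 2 + 1 = 2^{r+2} − 1.
This completes the inductive step, so b(k) = 2^{k+1} − 1 for all k ≥ 1.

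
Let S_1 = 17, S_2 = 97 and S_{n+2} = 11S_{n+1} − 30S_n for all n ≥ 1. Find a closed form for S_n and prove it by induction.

Claim: S_n = 2·6^n + 5^n.

Base cases: S_1 = 17 and 2·6^1 + 5^1 = 17; S_2 = 97 and 2·6^2 + 5^2 = 97.
Assume S_j = 2·6^j + 5^j for all 1 ≤ j ≤ m, where m ≥ 2.
Then S_{m+1} = 11S_m − 30S_{m−1} = 11·(2·6^m + 5^m) − 30·(2·6^{m−1} + 5^{m−1}) = 2·(11·6 − 30)6^{m−1} + (11·5 − 30)5^{m−1} = 72·6^{m−1} + 25·5^{m−1} = 2·6^{m+1} + 5^{m+1}.
This completes the inductive step, so S_n = 2·6^n + 5^n for all n ≥ 1.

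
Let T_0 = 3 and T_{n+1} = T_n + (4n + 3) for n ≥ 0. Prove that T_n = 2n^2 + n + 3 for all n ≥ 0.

Base case: T_0 = 3, and 2·0^2 + 0 + 3 = 3.
Assume T_k = 2k^2 + k + 3.
Then T_{k+1} = T_k + (4k + 3) = (2k^2 + k + 3) + (4k + 3) = 2k^2 + 5k + 6,
and 2·(k+1)^2 + (k+1) + 3 = 2k^2 + 5k + 6.
This completes the inductive step, so T_n = 2n^2 + n + 3 for all n ≥ 0.

T_n = 2n^2 + n + 3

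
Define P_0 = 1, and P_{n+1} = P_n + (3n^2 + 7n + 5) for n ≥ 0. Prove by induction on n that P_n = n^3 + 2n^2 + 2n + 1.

Base case: P_0 = 1, and 0^3 + 2·0^2 + 2·0 + 1 = 1.
Assume P_j = j^3 + 2j^2 + 2j + 1.
Then P_{j+1} = P_j + (3j^2 + 7j + 5) = (j^3 + 2j^2 + 2j + 1) + (3j^2 + 7j + 5) = j^3 + 5j^2 + 9j + 6,
and (j+1)^3 + 2·(j+1)^2 + 2·(j+1) + 1 = j^3 + 5j^2 + 9j + 6.
By induction, P_n = n^3 + 2n^2 + 2n + 1 for all n ≥ 0.

P_n = n^3 + 2n^2 + 2n + 1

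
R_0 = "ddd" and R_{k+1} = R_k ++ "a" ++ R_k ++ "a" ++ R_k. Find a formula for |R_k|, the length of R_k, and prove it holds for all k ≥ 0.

Claim: |R_k| = 4·3^k − 1.

Base case: |R_0| = 3, and 4·3^0 − 1 = 3.
Assume |R_j| = 4·3^j − 1.
Then |R_{j+1}| = 3|R_j| + 2 = 3(4·3^j − 1) + 2 = 4·3^{j+1} − 3 + 2 = 4·3^{j+1} − 1.
By induction, |R_k| = 4·3^k − 1 for all k ≥ 0.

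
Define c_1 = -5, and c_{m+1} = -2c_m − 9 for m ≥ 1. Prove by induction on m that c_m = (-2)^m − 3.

Base case: c_1 = -5, and (-2)^1 − 3 = -2 − 3 = -5.
Assume c_k = (-2)^k − 3 for some k ≥ 1.
Then c_{k+1} = -2c_k − 9 = -2·((-2)^k − 3) − 9 = -2·(-2)^k + 6 − 9 = (-2)^{k+1} − 3.
This completes the inductive step, so c_m = (-2)^m − 3 for all m ≥ 1.

c_m = (-2)^m − 3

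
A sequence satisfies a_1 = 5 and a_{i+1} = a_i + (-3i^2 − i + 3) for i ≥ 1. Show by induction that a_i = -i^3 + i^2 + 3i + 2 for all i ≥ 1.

Base case: a_1 = 5, and -1^3 + 1^2 + 3·1 + 2 = 5.
Assume a_r = -r^3 + r^2 + 3r + 2.
Then a_{r+1} = a_r + (-3r^2 − r + 3) = (-r^3 + r^2 + 3r + 2) + (-3r^2 − r + 3) = -r^3 − 2r^2 + 2r + 5,
and -(r+1)^3 + (r+1)^2 + 3·(r+1) + 2 = -r^3 − 2r^2 + 2r + 5.
By induction, a_i = -i^3 + i^2 + 3i + 2 for all i ≥ 1.

a_i = -i^3 + i^2 + 3i + 2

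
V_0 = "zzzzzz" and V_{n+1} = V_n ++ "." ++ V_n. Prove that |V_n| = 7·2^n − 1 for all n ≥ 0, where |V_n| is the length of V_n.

Base case: |V_0| = 6, and 7·2^0 − 1 = 6.
Assume |V_k| = 7·2^k − 1.
Then |V_{k+1}| = |V_k| + 1 + |V_k| = 2|V_k| + 1 = 2(7·2^k − 1) + 1 = 7·2^{k+1} − 2 + 1 = 7·2^{k+1} − 1.
By induction, |V_n| = 7·2^n − 1 for all n ≥ 0.

|V_n| = 7·2^n − 1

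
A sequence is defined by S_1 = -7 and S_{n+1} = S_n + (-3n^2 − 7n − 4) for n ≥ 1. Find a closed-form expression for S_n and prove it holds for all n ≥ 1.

Claim: S_n = -n^3 − 2n^2 − n − 3.

Base case: S_1 = -7, and -1^3 − 2·1^2 − 1 − 3 = -7.
Assume S_j = -j^3 − 2j^2 − j − 3.
Then S_{j+1} = S_j + (-3j^2 − 7j − 4) = (-j^3 − 2j^2 − j − 3) + (-3j^2 − 7j − 4) = -j^3 − 5j^2 − 8j − 7,
and -(j+1)^3 − 2·(j+1)^2 − (j+1) − 3 = -j^3 − 5j^2 − 8j − 7.
This completes the inductive step, so S_n = -n^3 − 2n^2 − n − 3 for all n ≥ 1.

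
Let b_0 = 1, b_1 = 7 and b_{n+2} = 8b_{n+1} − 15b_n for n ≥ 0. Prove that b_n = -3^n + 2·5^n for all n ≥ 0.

Base cases: b_0 = 1 and -3^0 + 2·5^0 = 1; b_1 = 7 and -3^1 + 2·5^1 = 7.
Assume b_j = -3^j + 2·5^j for all 0 ≤ j ≤ r, where r ≥ 1.
Then b_{r+1} = 8b_r − 15b_{r−1} = 8·(-3^r + 2·5^r) − 15·(-3^{r−1} + 2·5^{r−1}) = -(8·3 − 15)3^{r−1} + 2·(8·5 − 15)5^{r−1} = -9·3^{r−1} + 50·5^{r−1} = -3^{r+1} + 2·5^{r+1}.
This completes the inductive step, so b_n = -3^n + 2·5^n for all n ≥ 0.

b_n = -3^n + 2·5^n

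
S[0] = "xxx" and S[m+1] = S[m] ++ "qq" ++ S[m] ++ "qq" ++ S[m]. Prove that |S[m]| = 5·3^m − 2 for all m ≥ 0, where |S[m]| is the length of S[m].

Base case: |S[0]| = 3, and 5·3^0 − 2 = 3.
Assume |S[r]| = 5·3^r − 2.
Then |S[r+1]| = 3|S[r]| + 4 = 3(5·3^r − 2) + 4 = 5·3^{r+1} − 6 + 4 = 5·3^{r+1} − 2.
This completes the inductive step, so |S[m]| = 5·3^m − 2 for all m ≥ 0.

|S[m]| = 5·3^m − 2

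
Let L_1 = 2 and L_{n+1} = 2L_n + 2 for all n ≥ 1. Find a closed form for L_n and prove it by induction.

Claim: L_n = 2^{n+1} − 2.

Base case: L_1 = 2, and 2^{1+1} − 2 = 4 − 2 = 2.
Assume L_m = 2^{m+1} − 2 for some m ≥ 1.
Then L_{m+1} = 2L_m + 2 = 2·(2^{m+1} − 2) + 2 = 2^{m+2} − 4 + 2 = 2^{m+2} − 2.
This completes the inductive step, so L_n = 2^{n+1} − 2 for all n ≥ 1.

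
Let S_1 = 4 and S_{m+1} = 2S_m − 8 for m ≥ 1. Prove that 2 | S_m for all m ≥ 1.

Base case: S_1 = 4 = 2·2, so 2 | S_1.
Assume 2 | S_j, so S_j = 2t for some integer t.
Then S_{j+1} = 2S_j − 8 = 2·(2t) − 8 = 2(2t − 4), so 2 | S_{j+1}.
By induction, 2 | S_m for all m ≥ 1.

2 | S_m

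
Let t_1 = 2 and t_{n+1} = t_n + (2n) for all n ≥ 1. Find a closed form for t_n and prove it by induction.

Claim: t_n = n^2 − n + 2.

Base case: t_1 = 2, and 1^2 − 1 + 2 = 2.
Assume t_r = r^2 − r + 2.
Then t_{r+1} = t_r + (2r) = (r^2 − r + 2) + (2r) = r^2 + r + 2,
and (r+1)^2 − (r+1) + 2 = r^2 + r + 2.
By induction, t_n = n^2 − n + 2 for all n ≥ 1.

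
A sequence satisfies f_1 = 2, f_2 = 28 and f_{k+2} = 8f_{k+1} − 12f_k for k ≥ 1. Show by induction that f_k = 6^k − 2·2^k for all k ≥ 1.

Base cases: f_1 = 2 and 6^1 − 2·2^1 = 2; f_2 = 28 and 6^2 − 2·2^2 = 28.
Assume f_j = 6^j − 2·2^j for all 1 ≤ j ≤ m, where m ≥ 2.
Then f_{m+1} = 8f_m − 12f_{m−1} = 8·(6^m − 2·2^m) − 12·(6^{m−1} − 2·2^{m−1}) = (8·6 − 12)6^{m−1} − 2·(8·2 − 12)2^{m−1} = 36·6^{m−1} − 8·2^{m−1} = 6^{m+1} − 2·2^{m+1}.
Hence f_k = 6^k − 2·2^k for every k ≥ 1, by strong induction.

f_k = 6^k − 2·2^k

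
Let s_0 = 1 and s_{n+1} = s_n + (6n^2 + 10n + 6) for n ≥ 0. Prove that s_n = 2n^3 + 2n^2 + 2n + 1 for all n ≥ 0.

Base case: s_0 = 1, and 2·0^3 + 2·0^2 + 2·0 + 1 = 1.
Assume s_m = 2m^3 + 2m^2 + 2m + 1.
Then s_{m+1} = s_m + (6m^2 + 10m + 6) = (2m^3 + 2m^2 + 2m + 1) + (6m^2 + 10m + 6) = 2m^3 + 8m^2 + 12m + 7,
and 2·(m+1)^3 + 2·(m+1)^2 + 2·(m+1) + 1 = 2m^3 + 8m^2 + 12m + 7.
This completes the inductive step, so s_n = 2n^3 + 2n^2 + 2n + 1 for all n ≥ 0.

s_n = 2n^3 + 2n^2 + 2n + 1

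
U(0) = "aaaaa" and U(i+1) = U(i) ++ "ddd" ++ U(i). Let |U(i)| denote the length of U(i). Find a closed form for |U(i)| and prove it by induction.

Claim: |U(i)| = 2^{i+3} − 3.

Base case: |U(0)| = 5, and 2^{0+3} − 3 = 5.
Assume |U(r)| = 2^{r+3} − 3.
Then |U(r+1)| = |U(r)| + 3 + |U(r)| = 2|U(r)| + 3 = 2(2^{r+3} − 3) + 3 = 2^{r+1+3} − 6 + 3 = 2^{r+1+3} − 3.
This completes the inductive step, so |U(i)| = 2^{i+3} − 3 for all i ≥ 0.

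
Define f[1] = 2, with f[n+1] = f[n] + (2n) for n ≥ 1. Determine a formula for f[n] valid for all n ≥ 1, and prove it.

Claim: f[n] = n^2 − n + 2.

Base case: f[1] = 2, and 1^2 − 1 + 2 = 2.
Assume f[r] = r^2 − r + 2.
Then f[r+1] = f[r] + (2r) = (r^2 − r + 2) + (2r) = r^2 + r + 2,
and (r+1)^2 − (r+1) + 2 = r^2 + r + 2.
By induction, f[n] = n^2 − n + 2 for all n ≥ 1.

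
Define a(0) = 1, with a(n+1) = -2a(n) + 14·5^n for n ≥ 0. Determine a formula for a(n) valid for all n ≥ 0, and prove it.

Claim: a(n) = -(-2)^n + 2·5^n.

Base case: a(0) = 1, and -(-2)^0 + 2·5^0 = -1 + 2 = 1.
Assume a(k) = -(-2)^k + 2·5^k for some k ≥ 0.
Then a(k+1) = -2a(k) + 14·5^k = -2·(-(-2)^k + 2·5^k) + 14·5^k = -(-2)^{k+1} − 4·5^k + 14·5^k = -(-2)^{k+1} + 10·5^k = -(-2)^{k+1} + 2·5^{k+1}.
So the formula holds for k+1, and by induction a(n) = -(-2)^n + 2·5^n for all n ≥ 0.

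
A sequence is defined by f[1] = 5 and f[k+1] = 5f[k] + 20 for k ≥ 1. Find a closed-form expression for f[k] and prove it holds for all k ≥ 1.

Claim: f[k] = 2·5^k − 5.

Base case: f[1] = 5, and 2·5^1 − 5 = 10 − 5 = 5.
Assume f[r] = 2·5^r − 5 for some r ≥ 1.
Then f[r+1] = 5f[r] + 20 = 5·(2·5^r − 5) + 20 = 10·5^r − 25 + 20 = 2·5^{r+1} − 5.
So the formula holds for r+1, and by induction f[k] = 2·5^k − 5 for all k ≥ 1.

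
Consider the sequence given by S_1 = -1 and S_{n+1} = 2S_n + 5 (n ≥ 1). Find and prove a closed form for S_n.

Claim: S_n = 2^{n+1} − 5.

Base case: S_1 = -1, and 2^{1+1} − 5 = 4 − 5 = -1.
Assume S_j = 2^{j+1} − 5 for some j ≥ 1.
Then S_{j+1} = 2S_j + 5 = 2·(2^{j+1} − 5) + 5 = 2^{j+2} − 10 + 5 = 2^{j+2} − 5.
This completes the inductive step, so S_n = 2^{n+1} − 5 for all n ≥ 1.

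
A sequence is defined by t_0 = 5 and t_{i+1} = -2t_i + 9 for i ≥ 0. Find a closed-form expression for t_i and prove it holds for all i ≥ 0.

Claim: t_i = 2·(-2)^i + 3.

Base case: t_0 = 5, and 2·(-2)^0 + 3 = 2 + 3 = 5.
Assume t_j = 2·(-2)^j + 3 for some j ≥ 0.
Then t_{j+1} = -2t_j + 9 = -2·(2·(-2)^j + 3) + 9 = -4·(-2)^j − 6 + 9 = 2·(-2)^{j+1} + 3.
So the formula holds for j+1, and by induction t_i = 2·(-2)^i + 3 for all i ≥ 0.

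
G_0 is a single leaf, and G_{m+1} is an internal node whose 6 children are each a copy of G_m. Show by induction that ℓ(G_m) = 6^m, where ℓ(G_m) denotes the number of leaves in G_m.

Base case: ℓ(G_0) = 1, and 6^0 = 1.
Assume ℓ(G_j) = 6^j.
Then ℓ(G_{j+1}) = 6·ℓ(G_j) = 6·6^j = 6^{j+1}.
Hence ℓ(G_m) = 6^m for every m ≥ 0, by induction.

ℓ(G_m) = 6^m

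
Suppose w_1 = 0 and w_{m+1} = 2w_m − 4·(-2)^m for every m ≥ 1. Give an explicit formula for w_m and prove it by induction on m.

Claim: w_m = 2^m + (-2)^m.

Base case: w_1 = 0, and 2^1 + (-2)^1 = 2 − 2 = 0.
Assume w_k = 2^k + (-2)^k for some k ≥ 1.
Then w_{k+1} = 2w_k − 4·(-2)^k = 2·(2^k + (-2)^k) − 4·(-2)^k = 2^{k+1} + 2·(-2)^k − 4·(-2)^k = 2^{k+1} − 2·(-2)^k = 2^{k+1} + (-2)^{k+1}.
So the formula holds for k+1, and by induction w_m = 2^m + (-2)^m for all m ≥ 1.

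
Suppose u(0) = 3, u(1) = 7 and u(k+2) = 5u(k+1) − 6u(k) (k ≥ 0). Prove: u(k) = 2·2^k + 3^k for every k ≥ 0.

Base cases: u(0) = 3 and 2·2^0 + 3^0 = 3; u(1) = 7 and 2·2^1 + 3^1 = 7.
Assume u(j) = 2·2^j + 3^j for all 0 ≤ j ≤ m, where m ≥ 1.
Then u(m+1) = 5u(m) − 6u(m−1) = 5·(2·2^m + 3^m) − 6·(2·2^{m−1} + 3^{m−1}) = 2·(5·2 − 6)2^{m−1} + (5·3 − 6)3^{m−1} = 8·2^{m−1} + 9·3^{m−1} = 2·2^{m+1} + 3^{m+1}.
Hence u(k) = 2·2^k + 3^k for every k ≥ 0, by strong induction.

u(k) = 2·2^k + 3^k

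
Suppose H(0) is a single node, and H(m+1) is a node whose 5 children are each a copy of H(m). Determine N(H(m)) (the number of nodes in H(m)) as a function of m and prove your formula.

Claim: N(H(m)) = (5^{m+1} − 1)/4.

Base case: N(H(0)) = 1, and (5^{0+1} − 1)/4 = 1.
Assume N(H(r)) = (5^{r+1} − 1)/4.
Then N(H(r+1)) = 1 + 5N(H(r)) = 1 + 5·(5^{r+1} − 1)/4 = 1 + (5^{r+2} − 5)/4 = (4 + 5^{r+2} − 5)/4 = (5^{r+2} − 1)/4.
By induction, N(H(m)) = (5^{m+1} − 1)/4 for all m ≥ 0.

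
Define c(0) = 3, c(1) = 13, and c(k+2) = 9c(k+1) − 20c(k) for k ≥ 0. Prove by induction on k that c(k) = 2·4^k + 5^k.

Base cases: c(0) = 3 and 2·4^0 + 5^0 = 3; c(1) = 13 and 2·4^1 + 5^1 = 13.
Assume c(j) = 2·4^j + 5^j for all 0 ≤ j ≤ m, where m ≥ 1.
Then c(m+1) = 9c(m) − 20c(m−1) = 9·(2·4^m + 5^m) − 20·(2·4^{m−1} + 5^{m−1}) = 2·(9·4 − 20)4^{m−1} + (9·5 − 20)5^{m−1} = 32·4^{m−1} + 25·5^{m−1} = 2·4^{m+1} + 5^{m+1}.
So the formula holds for m+1, and by strong induction c(k) = 2·4^k + 5^k for all k ≥ 0.

c(k) = 2·4^k + 5^k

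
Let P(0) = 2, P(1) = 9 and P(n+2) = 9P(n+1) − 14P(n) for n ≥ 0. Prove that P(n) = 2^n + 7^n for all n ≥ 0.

Base cases: P(0) = 2 and 2^0 + 7^0 = 2; P(1) = 9 and 2^1 + 7^1 = 9.
Assume P(i) = 2^i + 7^i for all 0 ≤ i ≤ j, where j ≥ 1.
Then P(j+1) = 9P(j) − 14P(j−1) = 9·(2^j + 7^j) − 14·(2^{j−1} + 7^{j−1}) = (9·2 − 14)2^{j−1} + (9·7 − 14)7^{j−1} = 4·2^{j−1} + 49·7^{j−1} = 2^{j+1} + 7^{j+1}.
So the formula holds for j+1, and by strong induction P(n) = 2^n + 7^n for all n ≥ 0.

P(n) = 2^n + 7^n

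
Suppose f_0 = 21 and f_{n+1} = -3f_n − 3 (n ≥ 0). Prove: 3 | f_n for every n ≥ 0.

Base case: f_0 = 21 = 3·7, so 3 | f_0.
Assume 3 | f_m, so f_m = 3t for some integer t.
Then f_{m+1} = -3f_m − 3 = -3·(3t) − 3 = 3(-3t − 1), so 3 | f_{m+1}.
Hence 3 | f_n for every n ≥ 0, by induction.

3 | f_n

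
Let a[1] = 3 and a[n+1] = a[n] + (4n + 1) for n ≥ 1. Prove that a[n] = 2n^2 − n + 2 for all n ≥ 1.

Base case: a[1] = 3, and 2·1^2 − 1 + 2 = 3.
Assume a[r] = 2r^2 − r + 2.
Then a[r+1] = a[r] + (4r + 1) = (2r^2 − r + 2) + (4r + 1) = 2r^2 + 3r + 3,
and 2·(r+1)^2 − (r+1) + 2 = 2r^2 + 3r + 3.
This completes the inductive step, so a[n] = 2n^2 − n + 2 for all n ≥ 1.

a[n] = 2n^2 − n + 2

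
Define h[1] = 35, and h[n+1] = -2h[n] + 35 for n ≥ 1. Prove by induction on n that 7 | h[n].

Base case: h[1] = 35 = 7·5, so 7 | h[1].
Assume 7 | h[m], so h[m] = 7t for some integer t.
Then h[m+1] = -2h[m] + 35 = -2·(7t) + 35 = 7(-2t + 5), so 7 | h[m+1].
This completes the inductive step, so 7 | h[n] for all n ≥ 1.

7 | h[n]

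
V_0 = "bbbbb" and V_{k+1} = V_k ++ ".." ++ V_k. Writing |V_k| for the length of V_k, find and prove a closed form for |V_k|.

Claim: |V_k| = 7·2^k − 2.

Base case: |V_0| = 5, and 7·2^0 − 2 = 5.
Assume |V_j| = 7·2^j − 2.
Then |V_{j+1}| = |V_j| + 2 + |V_j| = 2|V_j| + 2 = 2(7·2^j − 2) + 2 = 7·2^{j+1} − 4 + 2 = 7·2^{j+1} − 2.
So the formula holds for j+1, and by induction |V_k| = 7·2^k − 2 for all k ≥ 0.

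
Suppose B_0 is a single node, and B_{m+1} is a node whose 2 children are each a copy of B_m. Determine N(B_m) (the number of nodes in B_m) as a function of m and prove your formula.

Claim: N(B_m) = 2^{m+1} − 1.

Base case: N(B_0) = 1, and 2^{0+1} − 1 = 1.
Assume N(B_r) = 2^{r+1} − 1.
Then N(B_{r+1}) = 1 + 2N(B_r) = 1 + 2(2^{r+1} − 1) = 2^{r+2} − 2 + 1 = 2^{r+2} − 1.
By induction, N(B_m) = 2^{m+1} − 1 for all m ≥ 0.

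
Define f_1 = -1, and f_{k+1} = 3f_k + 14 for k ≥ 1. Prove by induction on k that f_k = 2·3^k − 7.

Base case: f_1 = -1, and 2·3^1 − 7 = 6 − 7 = -1.
Assume f_j = 2·3^j − 7 for some j ≥ 1.
Then f_{j+1} = 3f_j + 14 = 3·(2·3^j − 7) + 14 = 6·3^j − 21 + 14 = 2·3^{j+1} − 7.
So the formula holds for j+1, and by induction f_k = 2·3^k − 7 for all k ≥ 1.

f_k = 2·3^k − 7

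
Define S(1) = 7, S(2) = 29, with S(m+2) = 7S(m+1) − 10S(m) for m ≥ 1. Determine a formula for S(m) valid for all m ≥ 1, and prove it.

Claim: S(m) = 2^m + 5^m.

Base cases: S(1) = 7 and 2^1 + 5^1 = 7; S(2) = 29 and 2^2 + 5^2 = 29.
Assume S(i) = 2^i + 5^i for all 1 ≤ i ≤ j, where j ≥ 2.
Then S(j+1) = 7S(j) − 10S(j−1) = 7·(2^j + 5^j) − 10·(2^{j−1} + 5^{j−1}) = (7·2 − 10)2^{j−1} + (7·5 − 10)5^{j−1} = 4·2^{j−1} + 25·5^{j−1} = 2^{j+1} + 5^{j+1}.
By strong induction, S(m) = 2^m + 5^m for all m ≥ 1.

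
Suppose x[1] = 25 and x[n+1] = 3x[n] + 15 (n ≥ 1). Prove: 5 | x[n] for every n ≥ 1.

Base case: x[1] = 25 = 5·5, so 5 | x[1].
Assume 5 | x[k], so x[k] = 5t for some integer t.
Then x[k+1] = 3x[k] + 15 = 3·(5t) + 15 = 5(3t + 3), so 5 | x[k+1].
Hence 5 | x[n] for every n ≥ 1, by induction.

5 | x[n]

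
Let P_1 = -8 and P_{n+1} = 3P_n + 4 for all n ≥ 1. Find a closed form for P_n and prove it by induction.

Claim: P_n = -2·3^n − 2.

Base case: P_1 = -8, and -2·3^1 − 2 = -6 − 2 = -8.
Assume P_k = -2·3^k − 2 for some k ≥ 1.
Then P_{k+1} = 3P_k + 4 = 3·(-2·3^k − 2) + 4 = -6·3^k − 6 + 4 = -2·3^{k+1} − 2.
By induction, P_n = -2·3^n − 2 for all n ≥ 1.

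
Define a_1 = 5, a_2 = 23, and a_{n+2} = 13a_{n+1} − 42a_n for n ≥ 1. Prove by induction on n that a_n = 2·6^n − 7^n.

Base cases: a_1 = 5 and 2·6^1 − 7^1 = 5; a_2 = 23 and 2·6^2 − 7^2 = 23.
Assume a_j = 2·6^j − 7^j for all 1 ≤ j ≤ k, where k ≥ 2.
Then a_{k+1} = 13a_k − 42a_{k−1} = 13·(2·6^k − 7^k) − 42·(2·6^{k−1} − 7^{k−1}) = 2·(13·6 − 42)6^{k−1} − (13·7 − 42)7^{k−1} = 72·6^{k−1} − 49·7^{k−1} = 2·6^{k+1} − 7^{k+1}.
So the formula holds for k+1, and by strong induction a_n = 2·6^n − 7^n for all n ≥ 1.

a_n = 2·6^n − 7^n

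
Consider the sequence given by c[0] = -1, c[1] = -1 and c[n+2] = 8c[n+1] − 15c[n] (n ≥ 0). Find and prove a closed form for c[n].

Claim: c[n] = 5^n − 2·3^n.

Base cases: c[0] = -1 and 5^0 − 2·3^0 = -1; c[1] = -1 and 5^1 − 2·3^1 = -1.
Assume c[i] = 5^i − 2·3^i for all 0 ≤ i ≤ j, where j ≥ 1.
Then c[j+1] = 8c[j] − 15c[j−1] = 8·(5^j − 2·3^j) − 15·(5^{j−1} − 2·3^{j−1}) = (8·5 − 15)5^{j−1} − 2·(8·3 − 15)3^{j−1} = 25·5^{j−1} − 18·3^{j−1} = 5^{j+1} − 2·3^{j+1}.
This completes the inductive step, so c[n] = 5^n − 2·3^n for all n ≥ 0.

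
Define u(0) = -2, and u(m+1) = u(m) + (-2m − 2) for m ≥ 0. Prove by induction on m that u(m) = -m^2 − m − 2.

Base case: u(0) = -2, and -0^2 − 0 − 2 = -2.
Assume u(r) = -r^2 − r − 2.
Then u(r+1) = u(r) + (-2r − 2) = (-r^2 − r − 2) + (-2r − 2) = -r^2 − 3r − 4,
and -(r+1)^2 − (r+1) − 2 = -r^2 − 3r − 4.
Hence u(m) = -m^2 − m − 2 for every m ≥ 0, by induction.

u(m) = -m^2 − m − 2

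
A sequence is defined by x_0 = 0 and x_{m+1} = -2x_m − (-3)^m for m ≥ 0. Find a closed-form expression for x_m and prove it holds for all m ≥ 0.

Claim: x_m = -(-2)^m + (-3)^m.

Base case: x_0 = 0, and -(-2)^0 + (-3)^0 = -1 + 1 = 0.
Assume x_r = -(-2)^r + (-3)^r for some r ≥ 0.
Then x_{r+1} = -2x_r − (-3)^r = -2·(-(-2)^r + (-3)^r) − (-3)^r = -(-2)^{r+1} − 2·(-3)^r − (-3)^r = -(-2)^{r+1} − 3·(-3)^r = -(-2)^{r+1} + (-3)^{r+1}.
Hence x_m = -(-2)^m + (-3)^m for every m ≥ 0, by induction.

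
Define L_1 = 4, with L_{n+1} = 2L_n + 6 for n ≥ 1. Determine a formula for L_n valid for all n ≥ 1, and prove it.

Claim: L_n = 5·2^n − 6.

Base case: L_1 = 4, and 5·2^1 − 6 = 10 − 6 = 4.
Assume L_k = 5·2^k − 6 for some k ≥ 1.
Then L_{k+1} = 2L_k + 6 = 2·(5·2^k − 6) + 6 = 10·2^k − 12 + 6 = 5·2^{k+1} − 6.
Hence L_n = 5·2^n − 6 for every n ≥ 1, by induction.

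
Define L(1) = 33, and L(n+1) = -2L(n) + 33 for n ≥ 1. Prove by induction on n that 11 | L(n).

Base case: L(1) = 33 = 11·3, so 11 | L(1).
Assume 11 | L(r), so L(r) = 11t for some integer t.
Then L(r+1) = -2L(r) + 33 = -2·(11t) + 33 = 11(-2t + 3), so 11 | L(r+1).
This completes the inductive step, so 11 | L(n) for all n ≥ 1.

11 | L(n)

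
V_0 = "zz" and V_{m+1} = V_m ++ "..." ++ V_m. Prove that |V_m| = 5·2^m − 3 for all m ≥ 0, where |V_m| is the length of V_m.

Base case: |V_0| = 2, and 5·2^0 − 3 = 2.
Assume |V_j| = 5·2^j − 3.
Then |V_{j+1}| = |V_j| + 3 + |V_j| = 2|V_j| + 3 = 2(5·2^j − 3) + 3 = 5·2^{j+1} − 6 + 3 = 5·2^{j+1} − 3.
Hence |V_m| = 5·2^m − 3 for every m ≥ 0, by induction.

|V_m| = 5·2^m − 3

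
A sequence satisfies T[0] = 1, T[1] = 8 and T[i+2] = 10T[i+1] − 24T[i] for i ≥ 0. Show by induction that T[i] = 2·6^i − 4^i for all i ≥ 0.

Base cases: T[0] = 1 and 2·6^0 − 4^0 = 1; T[1] = 8 and 2·6^1 − 4^1 = 8.
Assume T[j] = 2·6^j − 4^j for all 0 ≤ j ≤ k, where k ≥ 1.
Then T[k+1] = 10T[k] − 24T[k−1] = 10·(2·6^k − 4^k) − 24·(2·6^{k−1} − 4^{k−1}) = 2·(10·6 − 24)6^{k−1} − (10·4 − 24)4^{k−1} = 72·6^{k−1} − 16·4^{k−1} = 2·6^{k+1} − 4^{k+1}.
Hence T[i] = 2·6^i − 4^i for every i ≥ 0, by strong induction.

T[i] = 2·6^i − 4^i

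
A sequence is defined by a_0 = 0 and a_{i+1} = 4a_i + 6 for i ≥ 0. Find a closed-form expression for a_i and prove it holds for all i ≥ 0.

Claim: a_i = 2·4^i − 2.

Base case: a_0 = 0, and 2·4^0 − 2 = 2 − 2 = 0.
Assume a_r = 2·4^r − 2 for some r ≥ 0.
Then a_{r+1} = 4a_r + 6 = 4·(2·4^r − 2) + 6 = 8·4^r − 8 + 6 = 2·4^{r+1} − 2.
Hence a_i = 2·4^i − 2 for every i ≥ 0, by induction.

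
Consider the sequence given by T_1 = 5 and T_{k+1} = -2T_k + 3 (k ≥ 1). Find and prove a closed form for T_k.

Claim: T_k = -2·(-2)^k + 1.

Base case: T_1 = 5, and -2·(-2)^1 + 1 = 4 + 1 = 5.
Assume T_r = -2·(-2)^r + 1 for some r ≥ 1.
Then T_{r+1} = -2T_r + 3 = -2·(-2·(-2)^r + 1) + 3 = 4·(-2)^r − 2 + 3 = -2·(-2)^{r+1} + 1.
So the formula holds for r+1, and by induction T_k = -2·(-2)^k + 1 for all k ≥ 1.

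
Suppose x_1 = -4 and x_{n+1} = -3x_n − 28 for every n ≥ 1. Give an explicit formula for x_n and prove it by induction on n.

Claim: x_n = -(-3)^n − 7.

Base case: x_1 = -4, and -(-3)^1 − 7 = 3 − 7 = -4.
Assume x_k = -(-3)^k − 7 for some k ≥ 1.
Then x_{k+1} = -3x_k − 28 = -3·(-(-3)^k − 7) − 28 = 3·(-3)^k + 21 − 28 = -(-3)^{k+1} − 7.
So the formula holds for k+1, and by induction x_n = -(-3)^n − 7 for all n ≥ 1.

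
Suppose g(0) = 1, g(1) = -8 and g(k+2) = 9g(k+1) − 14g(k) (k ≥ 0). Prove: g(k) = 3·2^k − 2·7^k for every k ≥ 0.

Base cases: g(0) = 1 and 3·2^0 − 2·7^0 = 1; g(1) = -8 and 3·2^1 − 2·7^1 = -8.
Assume g(i) = 3·2^i − 2·7^i for all 0 ≤ i ≤ j, where j ≥ 1.
Then g(j+1) = 9g(j) − 14g(j−1) = 9·(3·2^j − 2·7^j) − 14·(3·2^{j−1} − 2·7^{j−1}) = 3·(9·2 − 14)2^{j−1} − 2·(9·7 − 14)7^{j−1} = 12·2^{j−1} − 98·7^{j−1} = 3·2^{j+1} − 2·7^{j+1}.
By strong induction, g(k) = 3·2^k − 2·7^k for all k ≥ 0.

g(k) = 3·2^k − 2·7^k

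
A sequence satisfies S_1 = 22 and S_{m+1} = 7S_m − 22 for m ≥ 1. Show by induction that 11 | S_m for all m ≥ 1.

Base case: S_1 = 22 = 11·2, so 11 | S_1.
Assume 11 | S_r, so S_r = 11t for some integer t.
Then S_{r+1} = 7S_r − 22 = 7·(11t) − 22 = 11(7t − 2), so 11 | S_{r+1}.
This completes the inductive step, so 11 | S_m for all m ≥ 1.

11 | S_m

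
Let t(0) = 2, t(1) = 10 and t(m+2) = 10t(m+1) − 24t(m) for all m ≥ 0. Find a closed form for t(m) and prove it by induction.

Claim: t(m) = 4^m + 6^m.

Base cases: t(0) = 2 and 4^0 + 6^0 = 2; t(1) = 10 and 4^1 + 6^1 = 10.
Assume t(j) = 4^j + 6^j for all 0 ≤ j ≤ k, where k ≥ 1.
Then t(k+1) = 10t(k) − 24t(k−1) = 10·(4^k + 6^k) − 24·(4^{k−1} + 6^{k−1}) = (10·4 − 24)4^{k−1} + (10·6 − 24)6^{k−1} = 16·4^{k−1} + 36·6^{k−1} = 4^{k+1} + 6^{k+1}.
So the formula holds for k+1, and by strong induction t(m) = 4^m + 6^m for all m ≥ 0.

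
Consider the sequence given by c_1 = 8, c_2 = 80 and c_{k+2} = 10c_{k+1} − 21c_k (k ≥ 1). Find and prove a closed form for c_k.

Claim: c_k = 2·7^k − 2·3^k.

Base cases: c_1 = 8 and 2·7^1 − 2·3^1 = 8; c_2 = 80 and 2·7^2 − 2·3^2 = 80.
Assume c_i = 2·7^i − 2·3^i for all 1 ≤ i ≤ j, where j ≥ 2.
Then c_{j+1} = 10c_j − 21c_{j−1} = 10·(2·7^j − 2·3^j) − 21·(2·7^{j−1} − 2·3^{j−1}) = 2·(10·7 − 21)7^{j−1} − 2·(10·3 − 21)3^{j−1} = 98·7^{j−1} − 18·3^{j−1} = 2·7^{j+1} − 2·3^{j+1}.
Hence c_k = 2·7^k − 2·3^k for every k ≥ 1, by strong induction.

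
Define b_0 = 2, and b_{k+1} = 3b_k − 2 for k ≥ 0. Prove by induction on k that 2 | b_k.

Base case: b_0 = 2 = 2·1, so 2 | b_0.
Assume 2 | b_r, so b_r = 2t for some integer t.
Then b_{r+1} = 3b_r − 2 = 3·(2t) − 2 = 2(3t − 1), so 2 | b_{r+1}.
This completes the inductive step, so 2 | b_k for all k ≥ 0.

2 | b_k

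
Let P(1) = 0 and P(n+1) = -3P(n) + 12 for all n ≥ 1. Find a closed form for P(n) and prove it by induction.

Claim: P(n) = (-3)^n + 3.

Base case: P(1) = 0, and (-3)^1 + 3 = -3 + 3 = 0.
Assume P(j) = (-3)^j + 3 for some j ≥ 1.
Then P(j+1) = -3P(j) + 12 = -3·((-3)^j + 3) + 12 = -3·(-3)^j − 9 + 12 = (-3)^{j+1} + 3.
So the formula holds for j+1, and by induction P(n) = (-3)^n + 3 for all n ≥ 1.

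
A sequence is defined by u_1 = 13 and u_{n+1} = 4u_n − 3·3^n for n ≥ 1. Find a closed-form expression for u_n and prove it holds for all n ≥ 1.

Claim: u_n = 4^n + 3·3^n.

Base case: u_1 = 13, and 4^1 + 3·3^1 = 4 + 9 = 13.
Assume u_k = 4^k + 3·3^k for some k ≥ 1.
Then u_{k+1} = 4u_k − 3·3^k = 4·(4^k + 3·3^k) − 3·3^k = 4^{k+1} + 12·3^k − 3·3^k = 4^{k+1} + 9·3^k = 4^{k+1} + 3·3^{k+1}.
Hence u_n = 4^n + 3·3^n for every n ≥ 1, by induction.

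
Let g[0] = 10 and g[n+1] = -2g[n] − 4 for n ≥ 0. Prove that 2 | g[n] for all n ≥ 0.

Base case: g[0] = 10 = 2·5, so 2 | g[0].
Assume 2 | g[m], so g[m] = 2t for some integer t.
Then g[m+1] = -2g[m] − 4 = -2·(2t) − 4 = 2(-2t − 2), so 2 | g[m+1].
By induction, 2 | g[n] for all n ≥ 0.

2 | g[n]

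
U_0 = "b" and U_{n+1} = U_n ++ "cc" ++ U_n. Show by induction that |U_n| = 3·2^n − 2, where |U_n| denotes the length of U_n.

Base case: |U_0| = 1, and 3·2^0 − 2 = 1.
Assume |U_r| = 3·2^r − 2.
Then |U_{r+1}| = |U_r| + 2 + |U_r| = 2|U_r| + 2 = 2(3·2^r − 2) + 2 = 3·2^{r+1} − 4 + 2 = 3·2^{r+1} − 2.
Hence |U_n| = 3·2^n − 2 for every n ≥ 0, by induction.

|U_n| = 3·2^n − 2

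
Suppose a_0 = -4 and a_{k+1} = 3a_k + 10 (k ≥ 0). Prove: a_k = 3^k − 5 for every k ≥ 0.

Base case: a_0 = -4, and 3^0 − 5 = 1 − 5 = -4.
Assume a_m = 3^m − 5 for some m ≥ 0.
Then a_{m+1} = 3a_m + 10 = 3·(3^m − 5) + 10 = 3^{m+1} − 15 + 10 = 3^{m+1} − 5.
Hence a_k = 3^k − 5 for every k ≥ 0, by induction.

a_k = 3^k − 5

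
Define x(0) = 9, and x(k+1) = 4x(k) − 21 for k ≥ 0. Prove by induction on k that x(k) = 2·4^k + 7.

Base case: x(0) = 9, and 2·4^0 + 7 = 2 + 7 = 9.
Assume x(m) = 2·4^m + 7 for some m ≥ 0.
Then x(m+1) = 4x(m) − 21 = 4·(2·4^m + 7) − 21 = 8·4^m + 28 − 21 = 2·4^{m+1} + 7.
This completes the inductive step, so x(k) = 2·4^k + 7 for all k ≥ 0.

x(k) = 2·4^k + 7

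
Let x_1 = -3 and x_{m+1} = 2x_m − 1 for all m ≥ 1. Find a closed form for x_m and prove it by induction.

Claim: x_m = -2^{m+1} + 1.

Base case: x_1 = -3, and -2^{1+1} + 1 = -4 + 1 = -3.
Assume x_k = -2^{k+1} + 1 for some k ≥ 1.
Then x_{k+1} = 2x_k − 1 = 2·(-2^{k+1} + 1) − 1 = -2^{k+2} + 2 − 1 = -2^{k+2} + 1.
By induction, x_m = -2^{m+1} + 1 for all m ≥ 1.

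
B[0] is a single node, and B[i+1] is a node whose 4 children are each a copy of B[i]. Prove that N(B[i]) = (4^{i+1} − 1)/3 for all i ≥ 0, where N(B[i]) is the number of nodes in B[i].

Base case: N(B[0]) = 1, and (4^{0+1} − 1)/3 = 1.
Assume N(B[j]) = (4^{j+1} − 1)/3.
Then N(B[j+1]) = 1 + 4N(B[j]) = 1 + 4·(4^{j+1} − 1)/3 = 1 + (4^{j+2} − 4)/3 = (3 + 4^{j+2} − 4)/3 = (4^{j+2} − 1)/3.
So the formula holds for j+1, and by induction N(B[i]) = (4^{i+1} − 1)/3 for all i ≥ 0.

N(B[i]) = (4^{i+1} − 1)/3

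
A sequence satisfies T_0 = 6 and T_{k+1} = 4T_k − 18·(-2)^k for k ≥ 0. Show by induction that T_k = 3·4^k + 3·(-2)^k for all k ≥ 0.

Base case: T_0 = 6, and 3·4^0 + 3·(-2)^0 = 3 + 3 = 6.
Assume T_m = 3·4^m + 3·(-2)^m for some m ≥ 0.
Then T_{m+1} = 4T_m − 18·(-2)^m = 4·(3·4^m + 3·(-2)^m) − 18·(-2)^m = 3·4^{m+1} + 12·(-2)^m − 18·(-2)^m = 3·4^{m+1} − 6·(-2)^m = 3·4^{m+1} + 3·(-2)^{m+1}.
This completes the inductive step, so T_k = 3·4^k + 3·(-2)^k for all k ≥ 0.

T_k = 3·4^k + 3·(-2)^k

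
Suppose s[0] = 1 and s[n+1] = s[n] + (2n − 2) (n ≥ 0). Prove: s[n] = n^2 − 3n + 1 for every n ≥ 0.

Base case: s[0] = 1, and 0^2 − 3·0 + 1 = 1.
Assume s[k] = k^2 − 3k + 1.
Then s[k+1] = s[k] + (2k − 2) = (k^2 − 3k + 1) + (2k − 2) = k^2 − k − 1,
and (k+1)^2 − 3·(k+1) + 1 = k^2 − k − 1.
This completes the inductive step, so s[n] = n^2 − 3n + 1 for all n ≥ 0.

s[n] = n^2 − 3n + 1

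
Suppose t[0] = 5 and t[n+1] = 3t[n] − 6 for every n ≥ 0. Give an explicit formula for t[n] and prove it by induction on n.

Claim: t[n] = 2·3^n + 3.

Base case: t[0] = 5, and 2·3^0 + 3 = 2 + 3 = 5.
Assume t[j] = 2·3^j + 3 for some j ≥ 0.
Then t[j+1] = 3t[j] − 6 = 3·(2·3^j + 3) − 6 = 6·3^j + 9 − 6 = 2·3^{j+1} + 3.
This completes the inductive step, so t[n] = 2·3^n + 3 for all n ≥ 0.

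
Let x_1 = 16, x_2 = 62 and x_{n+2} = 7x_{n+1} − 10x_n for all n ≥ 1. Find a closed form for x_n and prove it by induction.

Claim: x_n = 3·2^n + 2·5^n.

Base cases: x_1 = 16 and 3·2^1 + 2·5^1 = 16; x_2 = 62 and 3·2^2 + 2·5^2 = 62.
Assume x_j = 3·2^j + 2·5^j for all 1 ≤ j ≤ m, where m ≥ 2.
Then x_{m+1} = 7x_m − 10x_{m−1} = 7·(3·2^m + 2·5^m) − 10·(3·2^{m−1} + 2·5^{m−1}) = 3·(7·2 − 10)2^{m−1} + 2·(7·5 − 10)5^{m−1} = 12·2^{m−1} + 50·5^{m−1} = 3·2^{m+1} + 2·5^{m+1}.
So the formula holds for m+1, and by strong induction x_n = 3·2^n + 2·5^n for all n ≥ 1.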